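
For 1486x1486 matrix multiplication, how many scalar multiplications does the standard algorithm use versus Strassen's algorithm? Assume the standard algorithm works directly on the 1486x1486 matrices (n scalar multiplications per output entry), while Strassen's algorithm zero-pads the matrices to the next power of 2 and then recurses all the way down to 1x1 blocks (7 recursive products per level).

Matrix multiplication for 1486x1486 matrices:

Strassen's algorithm requires power-of-2 dimensions. Pad 1486x1486 to 2048x2048 (next power of 2).

Standard algorithm: 1486^3 = 3281379256 multiplications
Strassen's algorithm: 7^(log2(2048)) = 7^11 = 1977326743 multiplications
Savings: 3281379256 - 1977326743 = 1304052513 multiplications

Standard: 3281379256 multiplications (1486^3). Strassen: 1977326743 multiplications (7^11, after padding to 2048x2048). Strassen reduces 8 recursive multiplications to 7 at each level.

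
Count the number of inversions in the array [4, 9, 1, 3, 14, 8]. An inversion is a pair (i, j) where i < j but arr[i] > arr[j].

Finding inversions in [4, 9, 1, 3, 14, 8]:

(0, 2): arr[0]=4 > arr[2]=1
(0, 3): arr[0]=4 > arr[3]=3
(1, 2): arr[1]=9 > arr[2]=1
(1, 3): arr[1]=9 > arr[3]=3
(1, 5): arr[1]=9 > arr[5]=8
(4, 5): arr[4]=14 > arr[5]=8

Total inversions: 6

The array has 6 inversion(s): (0,2), (0,3), (1,2), (1,3), (1,5), (4,5). Each pair (i,j) satisfies i < j and arr[i] > arr[j].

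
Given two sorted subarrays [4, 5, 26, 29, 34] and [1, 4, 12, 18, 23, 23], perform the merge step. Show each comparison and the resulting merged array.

Merging process:

Compare 4 vs 1: take 1 from right. Merged: [1]
Compare 4 vs 4: take 4 from left. Merged: [1, 4]
Compare 5 vs 4: take 4 from right. Merged: [1, 4, 4]
Compare 5 vs 12: take 5 from left. Merged: [1, 4, 4, 5]
Compare 26 vs 12: take 12 from right. Merged: [1, 4, 4, 5, 12]
Compare 26 vs 18: take 18 from right. Merged: [1, 4, 4, 5, 12, 18]
Compare 26 vs 23: take 23 from right. Merged: [1, 4, 4, 5, 12, 18, 23]
Compare 26 vs 23: take 23 from right. Merged: [1, 4, 4, 5, 12, 18, 23, 23]
Append remaining from left: [26, 29, 34]. Merged: [1, 4, 4, 5, 12, 18, 23, 23, 26, 29, 34]

Final merged array: [1, 4, 4, 5, 12, 18, 23, 23, 26, 29, 34]
Total comparisons: 8

The merged array is [1, 4, 4, 5, 12, 18, 23, 23, 26, 29, 34], requiring 8 comparisons. The merge step runs in O(n) time where n is the total number of elements.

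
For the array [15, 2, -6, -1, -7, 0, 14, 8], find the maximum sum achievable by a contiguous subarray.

Using Kadane's algorithm on [15, 2, -6, -1, -7, 0, 14, 8]:

Scanning through the array:
Position 1 (value 2): max_ending_here = 17, max_so_far = 17
Position 2 (value -6): max_ending_here = 11, max_so_far = 17
Position 3 (value -1): max_ending_here = 10, max_so_far = 17
Position 4 (value -7): max_ending_here = 3, max_so_far = 17
Position 5 (value 0): max_ending_here = 3, max_so_far = 17
Position 6 (value 14): max_ending_here = 17, max_so_far = 17
Position 7 (value 8): max_ending_here = 25, max_so_far = 25

Maximum subarray: [15, 2, -6, -1, -7, 0, 14, 8]
Maximum sum: 25

The maximum subarray is [15, 2, -6, -1, -7, 0, 14, 8] with sum 25. This subarray runs from index 0 to index 7.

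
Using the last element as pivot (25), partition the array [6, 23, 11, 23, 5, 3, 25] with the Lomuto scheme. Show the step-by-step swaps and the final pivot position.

Lomuto partition with pivot = 25:

Initial array: [6, 23, 11, 23, 5, 3, 25]

arr[0]=6 <= 25: swap with position 0, array becomes [6, 23, 11, 23, 5, 3, 25]
arr[1]=23 <= 25: swap with position 1, array becomes [6, 23, 11, 23, 5, 3, 25]
arr[2]=11 <= 25: swap with position 2, array becomes [6, 23, 11, 23, 5, 3, 25]
arr[3]=23 <= 25: swap with position 3, array becomes [6, 23, 11, 23, 5, 3, 25]
arr[4]=5 <= 25: swap with position 4, array becomes [6, 23, 11, 23, 5, 3, 25]
arr[5]=3 <= 25: swap with position 5, array becomes [6, 23, 11, 23, 5, 3, 25]

Place pivot at position 6: [6, 23, 11, 23, 5, 3, 25]
Pivot position: 6

After partitioning with pivot 25, the array becomes [6, 23, 11, 23, 5, 3, 25]. The pivot is placed at index 6. All elements to the left of the pivot are <= 25, and all elements to the right are > 25.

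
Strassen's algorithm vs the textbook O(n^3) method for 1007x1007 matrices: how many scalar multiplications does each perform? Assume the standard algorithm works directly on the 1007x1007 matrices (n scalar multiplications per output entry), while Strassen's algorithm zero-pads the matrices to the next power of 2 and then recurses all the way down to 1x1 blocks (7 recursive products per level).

Matrix multiplication for 1007x1007 matrices:

Strassen's algorithm requires power-of-2 dimensions. Pad 1007x1007 to 1024x1024 (next power of 2).

Standard algorithm: 1007^3 = 1021147343 multiplications
Strassen's algorithm: 7^(log2(1024)) = 7^10 = 282475249 multiplications
Savings: 1021147343 - 282475249 = 738672094 multiplications

Standard: 1021147343 multiplications (1007^3). Strassen: 282475249 multiplications (7^10, after padding to 1024x1024). Strassen reduces 8 recursive multiplications to 7 at each level.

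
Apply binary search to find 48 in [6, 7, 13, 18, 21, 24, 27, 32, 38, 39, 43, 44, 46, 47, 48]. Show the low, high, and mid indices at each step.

Binary search for 48 in [6, 7, 13, 18, 21, 24, 27, 32, 38, 39, 43, 44, 46, 47, 48]:

lo=0, hi=14, mid=7, arr[mid]=32 -> 32 < 48, search right half
lo=8, hi=14, mid=11, arr[mid]=44 -> 44 < 48, search right half
lo=12, hi=14, mid=13, arr[mid]=47 -> 47 < 48, search right half
lo=14, hi=14, mid=14, arr[mid]=48 -> Found target at index 14!

Binary search finds 48 at index 14 after 4 comparisons. The search repeatedly halves the search space by comparing with the middle element.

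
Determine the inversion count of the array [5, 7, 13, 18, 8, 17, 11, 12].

Finding inversions in [5, 7, 13, 18, 8, 17, 11, 12]:

(2, 4): arr[2]=13 > arr[4]=8
(2, 6): arr[2]=13 > arr[6]=11
(2, 7): arr[2]=13 > arr[7]=12
(3, 4): arr[3]=18 > arr[4]=8
(3, 5): arr[3]=18 > arr[5]=17
(3, 6): arr[3]=18 > arr[6]=11
(3, 7): arr[3]=18 > arr[7]=12
(5, 6): arr[5]=17 > arr[6]=11
(5, 7): arr[5]=17 > arr[7]=12

Total inversions: 9

The array has 9 inversion(s): (2,4), (2,6), (2,7), (3,4), (3,5), (3,6), (3,7), (5,6), (5,7). Each pair (i,j) satisfies i < j and arr[i] > arr[j].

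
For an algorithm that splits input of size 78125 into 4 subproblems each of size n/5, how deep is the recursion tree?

For divide and conquer with division factor 5:

Problem sizes at each level:
Level 0: 78125
Level 1: 15625
Level 2: 3125
Level 3: 625
Level 4: 125
Level 5: 25
Level 6: 5
Level 7: 1

The root is level 0 and the size-1 base case is level 7 (the tree spans levels 0 through 7, i.e. 8 levels counting the root), so the depth is the number of divisions: log_5(78125) = 7

The recursion tree depth is log_5(78125) = 7. At each level, the problem size is divided by 5, so it takes 7 divisions to reduce to a base case of size 1. The algorithm makes 4 recursive calls at each level.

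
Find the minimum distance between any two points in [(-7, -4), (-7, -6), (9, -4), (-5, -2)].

Computing all pairwise distances among 4 points:

d((-7, -4), (-7, -6)) = 2.0 <-- minimum
d((-7, -4), (9, -4)) = 16.0
d((-7, -4), (-5, -2)) = 2.8284
d((-7, -6), (9, -4)) = 16.1245
d((-7, -6), (-5, -2)) = 4.4721
d((9, -4), (-5, -2)) = 14.1421

Closest pair: (-7, -4) and (-7, -6) with distance 2.0

The closest pair is (-7, -4) and (-7, -6) with Euclidean distance 2.0. For 4 points, brute-force pairwise comparison is shown above. For large n, the divide-and-conquer algorithm (sort by x, recurse on halves, check the dividing strip) achieves O(n log n).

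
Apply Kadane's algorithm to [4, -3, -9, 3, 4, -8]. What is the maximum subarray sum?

Using Kadane's algorithm on [4, -3, -9, 3, 4, -8]:

Scanning through the array:
Position 1 (value -3): max_ending_here = 1, max_so_far = 4
Position 2 (value -9): max_ending_here = -8, max_so_far = 4
Position 3 (value 3): max_ending_here = 3, max_so_far = 4
Position 4 (value 4): max_ending_here = 7, max_so_far = 7
Position 5 (value -8): max_ending_here = -1, max_so_far = 7

Maximum subarray: [3, 4]
Maximum sum: 7

The maximum subarray is [3, 4] with sum 7. This subarray runs from index 3 to index 4.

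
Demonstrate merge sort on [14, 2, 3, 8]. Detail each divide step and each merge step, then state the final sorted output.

Merge sort trace:

Split: [14, 2, 3, 8] -> [14, 2] and [3, 8]
  Split: [14, 2] -> [14] and [2]
  Merge: [14] + [2] -> [2, 14]
  Split: [3, 8] -> [3] and [8]
  Merge: [3] + [8] -> [3, 8]
Merge: [2, 14] + [3, 8] -> [2, 3, 8, 14]

Final sorted array: [2, 3, 8, 14]

The merge sort proceeds by recursively splitting the array and merging sorted halves.
After all merges, the sorted array is [2, 3, 8, 14].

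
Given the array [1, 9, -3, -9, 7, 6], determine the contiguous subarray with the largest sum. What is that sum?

Using Kadane's algorithm on [1, 9, -3, -9, 7, 6]:

Scanning through the array:
Position 1 (value 9): max_ending_here = 10, max_so_far = 10
Position 2 (value -3): max_ending_here = 7, max_so_far = 10
Position 3 (value -9): max_ending_here = -2, max_so_far = 10
Position 4 (value 7): max_ending_here = 7, max_so_far = 10
Position 5 (value 6): max_ending_here = 13, max_so_far = 13

Maximum subarray: [7, 6]
Maximum sum: 13

The maximum subarray is [7, 6] with sum 13. This subarray runs from index 4 to index 5.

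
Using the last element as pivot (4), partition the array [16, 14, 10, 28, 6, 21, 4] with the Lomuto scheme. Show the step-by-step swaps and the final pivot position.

Lomuto partition with pivot = 4:

Initial array: [16, 14, 10, 28, 6, 21, 4]

arr[0]=16 > 4: no swap
arr[1]=14 > 4: no swap
arr[2]=10 > 4: no swap
arr[3]=28 > 4: no swap
arr[4]=6 > 4: no swap
arr[5]=21 > 4: no swap

Place pivot at position 0: [4, 14, 10, 28, 6, 21, 16]
Pivot position: 0

After partitioning with pivot 4, the array becomes [4, 14, 10, 28, 6, 21, 16]. The pivot is placed at index 0. All elements to the left of the pivot are <= 4, and all elements to the right are > 4.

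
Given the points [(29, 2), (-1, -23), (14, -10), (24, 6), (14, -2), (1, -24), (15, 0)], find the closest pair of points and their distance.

Computing all pairwise distances among 7 points:

d((29, 2), (-1, -23)) = 39.0512
d((29, 2), (14, -10)) = 19.2094
d((29, 2), (24, 6)) = 6.4031
d((29, 2), (14, -2)) = 15.5242
d((29, 2), (1, -24)) = 38.2099
d((29, 2), (15, 0)) = 14.1421
d((-1, -23), (14, -10)) = 19.8494
d((-1, -23), (24, 6)) = 38.2884
d((-1, -23), (14, -2)) = 25.807
d((-1, -23), (1, -24)) = 2.2361 <-- minimum
d((-1, -23), (15, 0)) = 28.0179
d((14, -10), (24, 6)) = 18.868
d((14, -10), (14, -2)) = 8.0
d((14, -10), (1, -24)) = 19.105
d((14, -10), (15, 0)) = 10.0499
d((24, 6), (14, -2)) = 12.8062
d((24, 6), (1, -24)) = 37.8021
d((24, 6), (15, 0)) = 10.8167
d((14, -2), (1, -24)) = 25.5539
d((14, -2), (15, 0)) = 2.2361 <-- minimum
d((1, -24), (15, 0)) = 27.7849

Minimum distance: 2.2361 (tie among 2 pairs: (-1, -23) and (1, -24); (14, -2) and (15, 0))

The minimum Euclidean distance is 2.2361. There is a tie: 2 pairs achieve this minimum — (-1, -23) and (1, -24); (14, -2) and (15, 0). Any of these is a valid closest pair. For 7 points, brute-force pairwise comparison is shown above. For large n, the divide-and-conquer algorithm (sort by x, recurse on halves, check the dividing strip) achieves O(n log n).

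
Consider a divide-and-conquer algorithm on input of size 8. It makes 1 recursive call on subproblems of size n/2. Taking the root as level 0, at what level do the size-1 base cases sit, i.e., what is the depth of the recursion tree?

For divide and conquer with division factor 2:

Problem sizes at each level:
Level 0: 8
Level 1: 4
Level 2: 2
Level 3: 1

The root is level 0 and the size-1 base case is level 3 (the tree spans levels 0 through 3, i.e. 4 levels counting the root), so the depth is the number of divisions: log_2(8) = 3

The recursion tree depth is log_2(8) = 3. At each level, the problem size is divided by 2, so it takes 3 divisions to reduce to a base case of size 1. The algorithm makes 1 recursive call at each level.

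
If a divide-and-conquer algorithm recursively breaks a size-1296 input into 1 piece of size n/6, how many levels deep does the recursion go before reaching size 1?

For divide and conquer with division factor 6:

Problem sizes at each level:
Level 0: 1296
Level 1: 216
Level 2: 36
Level 3: 6
Level 4: 1

The root is level 0 and the size-1 base case is level 4 (the tree spans levels 0 through 4, i.e. 5 levels counting the root), so the depth is the number of divisions: log_6(1296) = 4

The recursion tree depth is log_6(1296) = 4. At each level, the problem size is divided by 6, so it takes 4 divisions to reduce to a base case of size 1. The algorithm makes 1 recursive call at each level.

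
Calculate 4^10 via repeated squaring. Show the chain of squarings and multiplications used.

Computing 4^10 by squaring (build up from 4^1; each line after the first costs one multiplication):

4^1 = 4
4^2 = (4^1)^2 = 4^2 = 16
4^4 = (4^2)^2 = 16^2 = 256
4^5 = 4 * 4^4 = 4 * 256 = 1024
4^10 = (4^5)^2 = 1024^2 = 1048576

Result: 1048576
Multiplications needed: 4 (4 lines after 4^1)

4^10 = 1048576. Using exponentiation by squaring, this requires 4 multiplications. The key idea: if the exponent is even, square the half-power; if odd, multiply by the base once.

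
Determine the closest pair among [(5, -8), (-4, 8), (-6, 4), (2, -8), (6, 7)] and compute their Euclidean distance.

Computing all pairwise distances among 5 points:

d((5, -8), (-4, 8)) = 18.3576
d((5, -8), (-6, 4)) = 16.2788
d((5, -8), (2, -8)) = 3.0 <-- minimum
d((5, -8), (6, 7)) = 15.0333
d((-4, 8), (-6, 4)) = 4.4721
d((-4, 8), (2, -8)) = 17.088
d((-4, 8), (6, 7)) = 10.0499
d((-6, 4), (2, -8)) = 14.4222
d((-6, 4), (6, 7)) = 12.3693
d((2, -8), (6, 7)) = 15.5242

Closest pair: (5, -8) and (2, -8) with distance 3.0

The closest pair is (5, -8) and (2, -8) with Euclidean distance 3.0. For 5 points, brute-force pairwise comparison is shown above. For large n, the divide-and-conquer algorithm (sort by x, recurse on halves, check the dividing strip) achieves O(n log n).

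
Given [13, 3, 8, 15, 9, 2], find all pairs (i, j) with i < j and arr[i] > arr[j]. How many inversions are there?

Finding inversions in [13, 3, 8, 15, 9, 2]:

(0, 1): arr[0]=13 > arr[1]=3
(0, 2): arr[0]=13 > arr[2]=8
(0, 4): arr[0]=13 > arr[4]=9
(0, 5): arr[0]=13 > arr[5]=2
(1, 5): arr[1]=3 > arr[5]=2
(2, 5): arr[2]=8 > arr[5]=2
(3, 4): arr[3]=15 > arr[4]=9
(3, 5): arr[3]=15 > arr[5]=2
(4, 5): arr[4]=9 > arr[5]=2

Total inversions: 9

The array has 9 inversion(s): (0,1), (0,2), (0,4), (0,5), (1,5), (2,5), (3,4), (3,5), (4,5). Each pair (i,j) satisfies i < j and arr[i] > arr[j].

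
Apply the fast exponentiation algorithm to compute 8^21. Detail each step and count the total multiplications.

Computing 8^21 by squaring (build up from 8^1; each line after the first costs one multiplication):

8^1 = 8
8^2 = (8^1)^2 = 8^2 = 64
8^4 = (8^2)^2 = 64^2 = 4096
8^5 = 8 * 8^4 = 8 * 4096 = 32768
8^10 = (8^5)^2 = 32768^2 = 1073741824
8^20 = (8^10)^2 = 1073741824^2 = 1152921504606846976
8^21 = 8 * 8^20 = 8 * 1152921504606846976 = 9223372036854775808

Result: 9223372036854775808
Multiplications needed: 6 (6 lines after 8^1)

8^21 = 9223372036854775808. Using exponentiation by squaring, this requires 6 multiplications. The key idea: if the exponent is even, square the half-power; if odd, multiply by the base once.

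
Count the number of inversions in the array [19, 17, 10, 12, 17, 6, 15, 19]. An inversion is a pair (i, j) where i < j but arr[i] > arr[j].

Finding inversions in [19, 17, 10, 12, 17, 6, 15, 19]:

(0, 1): arr[0]=19 > arr[1]=17
(0, 2): arr[0]=19 > arr[2]=10
(0, 3): arr[0]=19 > arr[3]=12
(0, 4): arr[0]=19 > arr[4]=17
(0, 5): arr[0]=19 > arr[5]=6
(0, 6): arr[0]=19 > arr[6]=15
(1, 2): arr[1]=17 > arr[2]=10
(1, 3): arr[1]=17 > arr[3]=12
(1, 5): arr[1]=17 > arr[5]=6
(1, 6): arr[1]=17 > arr[6]=15
(2, 5): arr[2]=10 > arr[5]=6
(3, 5): arr[3]=12 > arr[5]=6
(4, 5): arr[4]=17 > arr[5]=6
(4, 6): arr[4]=17 > arr[6]=15

Total inversions: 14

The array has 14 inversion(s): (0,1), (0,2), (0,3), (0,4), (0,5), (0,6), (1,2), (1,3), (1,5), (1,6), (2,5), (3,5), (4,5), (4,6). Each pair (i,j) satisfies i < j and arr[i] > arr[j].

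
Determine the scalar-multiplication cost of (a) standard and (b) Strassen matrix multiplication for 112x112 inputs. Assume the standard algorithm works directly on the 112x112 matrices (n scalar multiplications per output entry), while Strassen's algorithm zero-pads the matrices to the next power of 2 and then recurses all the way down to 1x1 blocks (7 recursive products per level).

Matrix multiplication for 112x112 matrices:

Strassen's algorithm requires power-of-2 dimensions. Pad 112x112 to 128x128 (next power of 2).

Standard algorithm: 112^3 = 1404928 multiplications
Strassen's algorithm: 7^(log2(128)) = 7^7 = 823543 multiplications
Savings: 1404928 - 823543 = 581385 multiplications

Standard: 1404928 multiplications (112^3). Strassen: 823543 multiplications (7^7, after padding to 128x128). Strassen reduces 8 recursive multiplications to 7 at each level.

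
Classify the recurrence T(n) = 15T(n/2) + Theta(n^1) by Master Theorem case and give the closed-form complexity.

Master Theorem for T(n) = 15T(n/2) + O(n^1):

a = 15, b = 2, c = 1
log_b(a) = log_2(15) = 3.9069

Case 1: c = 1 < log_2(15) = 3.9069
T(n) = O(n^(log_2 15))

For T(n) = 15T(n/2) + O(n^1): log_2(15) = 3.9069. This is Case 1 of the Master Theorem (c < log_b(a), work dominated by leaves), giving O(n^(log_2 15)).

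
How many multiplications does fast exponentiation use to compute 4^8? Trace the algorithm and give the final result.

Computing 4^8 by squaring (build up from 4^1; each line after the first costs one multiplication):

4^1 = 4
4^2 = (4^1)^2 = 4^2 = 16
4^4 = (4^2)^2 = 16^2 = 256
4^8 = (4^4)^2 = 256^2 = 65536

Result: 65536
Multiplications needed: 3 (3 lines after 4^1)

4^8 = 65536. Using exponentiation by squaring, this requires 3 multiplications. The key idea: if the exponent is even, square the half-power; if odd, multiply by the base once.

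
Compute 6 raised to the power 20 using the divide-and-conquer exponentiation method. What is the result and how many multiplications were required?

Computing 6^20 by squaring (build up from 6^1; each line after the first costs one multiplication):

6^1 = 6
6^2 = (6^1)^2 = 6^2 = 36
6^4 = (6^2)^2 = 36^2 = 1296
6^5 = 6 * 6^4 = 6 * 1296 = 7776
6^10 = (6^5)^2 = 7776^2 = 60466176
6^20 = (6^10)^2 = 60466176^2 = 3656158440062976

Result: 3656158440062976
Multiplications needed: 5 (5 lines after 6^1)

6^20 = 3656158440062976. Using exponentiation by squaring, this requires 5 multiplications. The key idea: if the exponent is even, square the half-power; if odd, multiply by the base once.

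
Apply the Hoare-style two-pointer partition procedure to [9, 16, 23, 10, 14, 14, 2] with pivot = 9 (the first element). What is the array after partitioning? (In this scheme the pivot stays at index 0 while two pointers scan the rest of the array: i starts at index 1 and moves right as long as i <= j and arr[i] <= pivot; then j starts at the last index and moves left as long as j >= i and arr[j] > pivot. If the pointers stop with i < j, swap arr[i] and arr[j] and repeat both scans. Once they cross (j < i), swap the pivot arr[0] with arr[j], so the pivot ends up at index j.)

Hoare-style two-pointer partition with pivot = 9:

Initial array: [9, 16, 23, 10, 14, 14, 2]

Pointers start at i = 1, j = 6.
i stops at index 1 (arr[1]=16 > 9), j stops at index 6 (arr[6]=2 <= 9): swap arr[1] and arr[6], array becomes [9, 2, 23, 10, 14, 14, 16]
i ends at 2, j ends at 1: the pointers have crossed (j < i), so scanning stops.

Swap pivot arr[0] with arr[1] to place pivot at position 1: [2, 9, 23, 10, 14, 14, 16]
Pivot position: 1

After partitioning with pivot 9, the array becomes [2, 9, 23, 10, 14, 14, 16]. The pivot is placed at index 1. All elements to the left of the pivot are <= 9, and all elements to the right are > 9.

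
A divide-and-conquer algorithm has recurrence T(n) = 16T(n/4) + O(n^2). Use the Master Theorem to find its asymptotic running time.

Master Theorem for T(n) = 16T(n/4) + O(n^2):

a = 16, b = 4, c = 2
log_b(a) = log_4(16) = 2.0000

Case 2: c = 2 = log_4(16) = 2.0000
T(n) = O(n^2 log n) = O(n^2 log n)

For T(n) = 16T(n/4) + O(n^2): log_4(16) = 2.0000. This is Case 2 of the Master Theorem (c = log_b(a), equal work at all levels), giving O(n^2 log n).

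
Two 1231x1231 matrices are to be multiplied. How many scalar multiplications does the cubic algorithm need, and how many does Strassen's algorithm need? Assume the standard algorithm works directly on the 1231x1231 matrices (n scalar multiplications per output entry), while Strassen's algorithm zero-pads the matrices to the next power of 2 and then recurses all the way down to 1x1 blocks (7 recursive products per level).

Matrix multiplication for 1231x1231 matrices:

Strassen's algorithm requires power-of-2 dimensions. Pad 1231x1231 to 2048x2048 (next power of 2).

Standard algorithm: 1231^3 = 1865409391 multiplications
Strassen's algorithm: 7^(log2(2048)) = 7^11 = 1977326743 multiplications
Difference: 1865409391 - 1977326743 = -111917352 (Strassen uses MORE here due to padding overhead — for small or just-over-power-of-2 n, padding can outweigh the per-level savings)

Standard: 1865409391 multiplications (1231^3). Strassen: 1977326743 multiplications (7^11, after padding to 2048x2048). Strassen reduces 8 recursive multiplications to 7 at each level.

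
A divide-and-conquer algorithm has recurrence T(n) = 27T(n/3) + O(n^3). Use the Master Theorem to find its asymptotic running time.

Master Theorem for T(n) = 27T(n/3) + O(n^3):

a = 27, b = 3, c = 3
log_b(a) = log_3(27) = 3.0000

Case 2: c = 3 = log_3(27) = 3.0000
T(n) = O(n^3 log n) = O(n^3 log n)

For T(n) = 27T(n/3) + O(n^3): log_3(27) = 3.0000. This is Case 2 of the Master Theorem (c = log_b(a), equal work at all levels), giving O(n^3 log n).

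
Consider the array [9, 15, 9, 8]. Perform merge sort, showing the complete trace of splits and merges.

Merge sort trace:

Split: [9, 15, 9, 8] -> [9, 15] and [9, 8]
  Split: [9, 15] -> [9] and [15]
  Merge: [9] + [15] -> [9, 15]
  Split: [9, 8] -> [9] and [8]
  Merge: [9] + [8] -> [8, 9]
Merge: [9, 15] + [8, 9] -> [8, 9, 9, 15]

Final sorted array: [8, 9, 9, 15]

The merge sort proceeds by recursively splitting the array and merging sorted halves.
After all merges, the sorted array is [8, 9, 9, 15].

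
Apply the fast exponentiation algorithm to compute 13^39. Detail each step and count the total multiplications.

Computing 13^39 by squaring (build up from 13^1; each line after the first costs one multiplication):

13^1 = 13
13^2 = (13^1)^2 = 13^2 = 169
13^4 = (13^2)^2 = 169^2 = 28561
13^8 = (13^4)^2 = 28561^2 = 815730721
13^9 = 13 * 13^8 = 13 * 815730721 = 10604499373
13^18 = (13^9)^2 = 10604499373^2 = 112455406951957393129
13^19 = 13 * 13^18 = 13 * 112455406951957393129 = 1461920290375446110677
13^38 = (13^19)^2 = 1461920290375446110677^2 = 2137210935411428674141543654682486133398329
13^39 = 13 * 13^38 = 13 * 2137210935411428674141543654682486133398329 = 27783742160348572763840067510872319734178277

Result: 27783742160348572763840067510872319734178277
Multiplications needed: 8 (8 lines after 13^1)

13^39 = 27783742160348572763840067510872319734178277. Using exponentiation by squaring, this requires 8 multiplications. The key idea: if the exponent is even, square the half-power; if odd, multiply by the base once.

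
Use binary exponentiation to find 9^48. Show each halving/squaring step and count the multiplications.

Computing 9^48 by squaring (build up from 9^1; each line after the first costs one multiplication):

9^1 = 9
9^2 = (9^1)^2 = 9^2 = 81
9^3 = 9 * 9^2 = 9 * 81 = 729
9^6 = (9^3)^2 = 729^2 = 531441
9^12 = (9^6)^2 = 531441^2 = 282429536481
9^24 = (9^12)^2 = 282429536481^2 = 79766443076872509863361
9^48 = (9^24)^2 = 79766443076872509863361^2 = 6362685441135942358474828762538534230890216321

Result: 6362685441135942358474828762538534230890216321
Multiplications needed: 6 (6 lines after 9^1)

9^48 = 6362685441135942358474828762538534230890216321. Using exponentiation by squaring, this requires 6 multiplications. The key idea: if the exponent is even, square the half-power; if odd, multiply by the base once.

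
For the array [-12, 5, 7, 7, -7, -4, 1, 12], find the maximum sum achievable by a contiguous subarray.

Using Kadane's algorithm on [-12, 5, 7, 7, -7, -4, 1, 12]:

Scanning through the array:
Position 1 (value 5): max_ending_here = 5, max_so_far = 5
Position 2 (value 7): max_ending_here = 12, max_so_far = 12
Position 3 (value 7): max_ending_here = 19, max_so_far = 19
Position 4 (value -7): max_ending_here = 12, max_so_far = 19
Position 5 (value -4): max_ending_here = 8, max_so_far = 19
Position 6 (value 1): max_ending_here = 9, max_so_far = 19
Position 7 (value 12): max_ending_here = 21, max_so_far = 21

Maximum subarray: [5, 7, 7, -7, -4, 1, 12]
Maximum sum: 21

The maximum subarray is [5, 7, 7, -7, -4, 1, 12] with sum 21. This subarray runs from index 1 to index 7.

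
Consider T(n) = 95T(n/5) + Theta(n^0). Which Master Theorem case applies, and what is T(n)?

Master Theorem for T(n) = 95T(n/5) + O(n^0):

a = 95, b = 5, c = 0
log_b(a) = log_5(95) = 2.8295

Case 1: c = 0 < log_5(95) = 2.8295
T(n) = O(n^(log_5 95))

For T(n) = 95T(n/5) + O(n^0): log_5(95) = 2.8295. This is Case 1 of the Master Theorem (c < log_b(a), work dominated by leaves), giving O(n^(log_5 95)).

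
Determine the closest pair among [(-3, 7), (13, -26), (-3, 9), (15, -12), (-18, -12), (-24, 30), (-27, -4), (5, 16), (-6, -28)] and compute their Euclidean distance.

Computing all pairwise distances among 9 points:

d((-3, 7), (13, -26)) = 36.6742
d((-3, 7), (-3, 9)) = 2.0 <-- minimum
d((-3, 7), (15, -12)) = 26.1725
d((-3, 7), (-18, -12)) = 24.2074
d((-3, 7), (-24, 30)) = 31.1448
d((-3, 7), (-27, -4)) = 26.4008
d((-3, 7), (5, 16)) = 12.0416
d((-3, 7), (-6, -28)) = 35.1283
d((13, -26), (-3, 9)) = 38.4838
d((13, -26), (15, -12)) = 14.1421
d((13, -26), (-18, -12)) = 34.0147
d((13, -26), (-24, 30)) = 67.1193
d((13, -26), (-27, -4)) = 45.6508
d((13, -26), (5, 16)) = 42.7551
d((13, -26), (-6, -28)) = 19.105
d((-3, 9), (15, -12)) = 27.6586
d((-3, 9), (-18, -12)) = 25.807
d((-3, 9), (-24, 30)) = 29.6985
d((-3, 9), (-27, -4)) = 27.2947
d((-3, 9), (5, 16)) = 10.6301
d((-3, 9), (-6, -28)) = 37.1214
d((15, -12), (-18, -12)) = 33.0
d((15, -12), (-24, 30)) = 57.3149
d((15, -12), (-27, -4)) = 42.7551
d((15, -12), (5, 16)) = 29.7321
d((15, -12), (-6, -28)) = 26.4008
d((-18, -12), (-24, 30)) = 42.4264
d((-18, -12), (-27, -4)) = 12.0416
d((-18, -12), (5, 16)) = 36.2353
d((-18, -12), (-6, -28)) = 20.0
d((-24, 30), (-27, -4)) = 34.1321
d((-24, 30), (5, 16)) = 32.2025
d((-24, 30), (-6, -28)) = 60.7289
d((-27, -4), (5, 16)) = 37.7359
d((-27, -4), (-6, -28)) = 31.8904
d((5, 16), (-6, -28)) = 45.3542

Closest pair: (-3, 7) and (-3, 9) with distance 2.0

The closest pair is (-3, 7) and (-3, 9) with Euclidean distance 2.0. For 9 points, brute-force pairwise comparison is shown above. For large n, the divide-and-conquer algorithm (sort by x, recurse on halves, check the dividing strip) achieves O(n log n).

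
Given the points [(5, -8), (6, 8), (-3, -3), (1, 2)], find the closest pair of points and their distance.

Computing all pairwise distances among 4 points:

d((5, -8), (6, 8)) = 16.0312
d((5, -8), (-3, -3)) = 9.434
d((5, -8), (1, 2)) = 10.7703
d((6, 8), (-3, -3)) = 14.2127
d((6, 8), (1, 2)) = 7.8102
d((-3, -3), (1, 2)) = 6.4031 <-- minimum

Closest pair: (-3, -3) and (1, 2) with distance 6.4031

The closest pair is (-3, -3) and (1, 2) with Euclidean distance 6.4031. For 4 points, brute-force pairwise comparison is shown above. For large n, the divide-and-conquer algorithm (sort by x, recurse on halves, check the dividing strip) achieves O(n log n).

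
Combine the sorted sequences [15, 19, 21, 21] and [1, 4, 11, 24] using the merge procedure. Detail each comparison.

Merging process:

Compare 15 vs 1: take 1 from right. Merged: [1]
Compare 15 vs 4: take 4 from right. Merged: [1, 4]
Compare 15 vs 11: take 11 from right. Merged: [1, 4, 11]
Compare 15 vs 24: take 15 from left. Merged: [1, 4, 11, 15]
Compare 19 vs 24: take 19 from left. Merged: [1, 4, 11, 15, 19]
Compare 21 vs 24: take 21 from left. Merged: [1, 4, 11, 15, 19, 21]
Compare 21 vs 24: take 21 from left. Merged: [1, 4, 11, 15, 19, 21, 21]
Append remaining from right: [24]. Merged: [1, 4, 11, 15, 19, 21, 21, 24]

Final merged array: [1, 4, 11, 15, 19, 21, 21, 24]
Total comparisons: 7

The merged array is [1, 4, 11, 15, 19, 21, 21, 24], requiring 7 comparisons. The merge step runs in O(n) time where n is the total number of elements.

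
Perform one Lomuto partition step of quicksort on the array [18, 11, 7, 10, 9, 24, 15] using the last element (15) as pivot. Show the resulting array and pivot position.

Lomuto partition with pivot = 15:

Initial array: [18, 11, 7, 10, 9, 24, 15]

arr[0]=18 > 15: no swap
arr[1]=11 <= 15: swap with position 0, array becomes [11, 18, 7, 10, 9, 24, 15]
arr[2]=7 <= 15: swap with position 1, array becomes [11, 7, 18, 10, 9, 24, 15]
arr[3]=10 <= 15: swap with position 2, array becomes [11, 7, 10, 18, 9, 24, 15]
arr[4]=9 <= 15: swap with position 3, array becomes [11, 7, 10, 9, 18, 24, 15]
arr[5]=24 > 15: no swap

Place pivot at position 4: [11, 7, 10, 9, 15, 24, 18]
Pivot position: 4

After partitioning with pivot 15, the array becomes [11, 7, 10, 9, 15, 24, 18]. The pivot is placed at index 4. All elements to the left of the pivot are <= 15, and all elements to the right are > 15.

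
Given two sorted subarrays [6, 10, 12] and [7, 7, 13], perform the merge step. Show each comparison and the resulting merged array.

Merging process:

Compare 6 vs 7: take 6 from left. Merged: [6]
Compare 10 vs 7: take 7 from right. Merged: [6, 7]
Compare 10 vs 7: take 7 from right. Merged: [6, 7, 7]
Compare 10 vs 13: take 10 from left. Merged: [6, 7, 7, 10]
Compare 12 vs 13: take 12 from left. Merged: [6, 7, 7, 10, 12]
Append remaining from right: [13]. Merged: [6, 7, 7, 10, 12, 13]

Final merged array: [6, 7, 7, 10, 12, 13]
Total comparisons: 5

The merged array is [6, 7, 7, 10, 12, 13], requiring 5 comparisons. The merge step runs in O(n) time where n is the total number of elements.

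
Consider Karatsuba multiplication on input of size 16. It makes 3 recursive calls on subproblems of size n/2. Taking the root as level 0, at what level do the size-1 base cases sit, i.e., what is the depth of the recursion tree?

For divide and conquer with division factor 2:

Problem sizes at each level:
Level 0: 16
Level 1: 8
Level 2: 4
Level 3: 2
Level 4: 1

The root is level 0 and the size-1 base case is level 4 (the tree spans levels 0 through 4, i.e. 5 levels counting the root), so the depth is the number of divisions: log_2(16) = 4

The recursion tree depth is log_2(16) = 4. At each level, the problem size is divided by 2, so it takes 4 divisions to reduce to a base case of size 1. The algorithm makes 3 recursive calls at each level.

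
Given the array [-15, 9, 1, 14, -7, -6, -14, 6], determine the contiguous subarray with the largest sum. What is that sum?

Using Kadane's algorithm on [-15, 9, 1, 14, -7, -6, -14, 6]:

Scanning through the array:
Position 1 (value 9): max_ending_here = 9, max_so_far = 9
Position 2 (value 1): max_ending_here = 10, max_so_far = 10
Position 3 (value 14): max_ending_here = 24, max_so_far = 24
Position 4 (value -7): max_ending_here = 17, max_so_far = 24
Position 5 (value -6): max_ending_here = 11, max_so_far = 24
Position 6 (value -14): max_ending_here = -3, max_so_far = 24
Position 7 (value 6): max_ending_here = 6, max_so_far = 24

Maximum subarray: [9, 1, 14]
Maximum sum: 24

The maximum subarray is [9, 1, 14] with sum 24. This subarray runs from index 1 to index 3.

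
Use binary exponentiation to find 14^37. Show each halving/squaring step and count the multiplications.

Computing 14^37 by squaring (build up from 14^1; each line after the first costs one multiplication):

14^1 = 14
14^2 = (14^1)^2 = 14^2 = 196
14^4 = (14^2)^2 = 196^2 = 38416
14^8 = (14^4)^2 = 38416^2 = 1475789056
14^9 = 14 * 14^8 = 14 * 1475789056 = 20661046784
14^18 = (14^9)^2 = 20661046784^2 = 426878854210636742656
14^36 = (14^18)^2 = 426878854210636742656^2 = 182225556172186058674940229804729969934336
14^37 = 14 * 14^36 = 14 * 182225556172186058674940229804729969934336 = 2551157786410604821449163217266219579080704

Result: 2551157786410604821449163217266219579080704
Multiplications needed: 7 (7 lines after 14^1)

14^37 = 2551157786410604821449163217266219579080704. Using exponentiation by squaring, this requires 7 multiplications. The key idea: if the exponent is even, square the half-power; if odd, multiply by the base once.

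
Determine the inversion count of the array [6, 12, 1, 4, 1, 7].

Finding inversions in [6, 12, 1, 4, 1, 7]:

(0, 2): arr[0]=6 > arr[2]=1
(0, 3): arr[0]=6 > arr[3]=4
(0, 4): arr[0]=6 > arr[4]=1
(1, 2): arr[1]=12 > arr[2]=1
(1, 3): arr[1]=12 > arr[3]=4
(1, 4): arr[1]=12 > arr[4]=1
(1, 5): arr[1]=12 > arr[5]=7
(3, 4): arr[3]=4 > arr[4]=1

Total inversions: 8

The array has 8 inversion(s): (0,2), (0,3), (0,4), (1,2), (1,3), (1,4), (1,5), (3,4). Each pair (i,j) satisfies i < j and arr[i] > arr[j].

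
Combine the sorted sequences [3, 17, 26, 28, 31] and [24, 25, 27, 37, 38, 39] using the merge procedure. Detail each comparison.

Merging process:

Compare 3 vs 24: take 3 from left. Merged: [3]
Compare 17 vs 24: take 17 from left. Merged: [3, 17]
Compare 26 vs 24: take 24 from right. Merged: [3, 17, 24]
Compare 26 vs 25: take 25 from right. Merged: [3, 17, 24, 25]
Compare 26 vs 27: take 26 from left. Merged: [3, 17, 24, 25, 26]
Compare 28 vs 27: take 27 from right. Merged: [3, 17, 24, 25, 26, 27]
Compare 28 vs 37: take 28 from left. Merged: [3, 17, 24, 25, 26, 27, 28]
Compare 31 vs 37: take 31 from left. Merged: [3, 17, 24, 25, 26, 27, 28, 31]
Append remaining from right: [37, 38, 39]. Merged: [3, 17, 24, 25, 26, 27, 28, 31, 37, 38, 39]

Final merged array: [3, 17, 24, 25, 26, 27, 28, 31, 37, 38, 39]
Total comparisons: 8

The merged array is [3, 17, 24, 25, 26, 27, 28, 31, 37, 38, 39], requiring 8 comparisons. The merge step runs in O(n) time where n is the total number of elements.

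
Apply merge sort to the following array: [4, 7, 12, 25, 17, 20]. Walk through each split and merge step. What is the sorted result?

Merge sort trace:

Split: [4, 7, 12, 25, 17, 20] -> [4, 7, 12] and [25, 17, 20]
  Split: [4, 7, 12] -> [4] and [7, 12]
    Split: [7, 12] -> [7] and [12]
    Merge: [7] + [12] -> [7, 12]
  Merge: [4] + [7, 12] -> [4, 7, 12]
  Split: [25, 17, 20] -> [25] and [17, 20]
    Split: [17, 20] -> [17] and [20]
    Merge: [17] + [20] -> [17, 20]
  Merge: [25] + [17, 20] -> [17, 20, 25]
Merge: [4, 7, 12] + [17, 20, 25] -> [4, 7, 12, 17, 20, 25]

Final sorted array: [4, 7, 12, 17, 20, 25]

The merge sort proceeds by recursively splitting the array and merging sorted halves.
After all merges, the sorted array is [4, 7, 12, 17, 20, 25].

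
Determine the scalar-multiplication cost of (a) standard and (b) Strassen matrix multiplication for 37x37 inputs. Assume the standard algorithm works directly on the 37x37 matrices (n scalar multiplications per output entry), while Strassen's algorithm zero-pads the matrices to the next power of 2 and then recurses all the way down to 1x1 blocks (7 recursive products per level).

Matrix multiplication for 37x37 matrices:

Strassen's algorithm requires power-of-2 dimensions. Pad 37x37 to 64x64 (next power of 2).

Standard algorithm: 37^3 = 50653 multiplications
Strassen's algorithm: 7^(log2(64)) = 7^6 = 117649 multiplications
Difference: 50653 - 117649 = -66996 (Strassen uses MORE here due to padding overhead — for small or just-over-power-of-2 n, padding can outweigh the per-level savings)

Standard: 50653 multiplications (37^3). Strassen: 117649 multiplications (7^6, after padding to 64x64). Strassen reduces 8 recursive multiplications to 7 at each level.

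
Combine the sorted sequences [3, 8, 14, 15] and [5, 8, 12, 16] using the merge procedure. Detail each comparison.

Merging process:

Compare 3 vs 5: take 3 from left. Merged: [3]
Compare 8 vs 5: take 5 from right. Merged: [3, 5]
Compare 8 vs 8: take 8 from left. Merged: [3, 5, 8]
Compare 14 vs 8: take 8 from right. Merged: [3, 5, 8, 8]
Compare 14 vs 12: take 12 from right. Merged: [3, 5, 8, 8, 12]
Compare 14 vs 16: take 14 from left. Merged: [3, 5, 8, 8, 12, 14]
Compare 15 vs 16: take 15 from left. Merged: [3, 5, 8, 8, 12, 14, 15]
Append remaining from right: [16]. Merged: [3, 5, 8, 8, 12, 14, 15, 16]

Final merged array: [3, 5, 8, 8, 12, 14, 15, 16]
Total comparisons: 7

The merged array is [3, 5, 8, 8, 12, 14, 15, 16], requiring 7 comparisons. The merge step runs in O(n) time where n is the total number of elements.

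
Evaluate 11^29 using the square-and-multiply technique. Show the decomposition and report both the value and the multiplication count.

Computing 11^29 by squaring (build up from 11^1; each line after the first costs one multiplication):

11^1 = 11
11^2 = (11^1)^2 = 11^2 = 121
11^3 = 11 * 11^2 = 11 * 121 = 1331
11^6 = (11^3)^2 = 1331^2 = 1771561
11^7 = 11 * 11^6 = 11 * 1771561 = 19487171
11^14 = (11^7)^2 = 19487171^2 = 379749833583241
11^28 = (11^14)^2 = 379749833583241^2 = 144209936106499234037676064081
11^29 = 11 * 11^28 = 11 * 144209936106499234037676064081 = 1586309297171491574414436704891

Result: 1586309297171491574414436704891
Multiplications needed: 7 (7 lines after 11^1)

11^29 = 1586309297171491574414436704891. Using exponentiation by squaring, this requires 7 multiplications. The key idea: if the exponent is even, square the half-power; if odd, multiply by the base once.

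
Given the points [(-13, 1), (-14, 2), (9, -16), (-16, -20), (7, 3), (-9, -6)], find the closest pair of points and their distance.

Computing all pairwise distances among 6 points:

d((-13, 1), (-14, 2)) = 1.4142 <-- minimum
d((-13, 1), (9, -16)) = 27.8029
d((-13, 1), (-16, -20)) = 21.2132
d((-13, 1), (7, 3)) = 20.0998
d((-13, 1), (-9, -6)) = 8.0623
d((-14, 2), (9, -16)) = 29.2062
d((-14, 2), (-16, -20)) = 22.0907
d((-14, 2), (7, 3)) = 21.0238
d((-14, 2), (-9, -6)) = 9.434
d((9, -16), (-16, -20)) = 25.318
d((9, -16), (7, 3)) = 19.105
d((9, -16), (-9, -6)) = 20.5913
d((-16, -20), (7, 3)) = 32.5269
d((-16, -20), (-9, -6)) = 15.6525
d((7, 3), (-9, -6)) = 18.3576

Closest pair: (-13, 1) and (-14, 2) with distance 1.4142

The closest pair is (-13, 1) and (-14, 2) with Euclidean distance 1.4142. For 6 points, brute-force pairwise comparison is shown above. For large n, the divide-and-conquer algorithm (sort by x, recurse on halves, check the dividing strip) achieves O(n log n).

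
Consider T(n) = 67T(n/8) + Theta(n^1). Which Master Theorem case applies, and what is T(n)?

Master Theorem for T(n) = 67T(n/8) + O(n^1):

a = 67, b = 8, c = 1
log_b(a) = log_8(67) = 2.0220

Case 1: c = 1 < log_8(67) = 2.0220
T(n) = O(n^(log_8 67))

For T(n) = 67T(n/8) + O(n^1): log_8(67) = 2.0220. This is Case 1 of the Master Theorem (c < log_b(a), work dominated by leaves), giving O(n^(log_8 67)).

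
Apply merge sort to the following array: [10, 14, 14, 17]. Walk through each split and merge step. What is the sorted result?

Merge sort trace:

Split: [10, 14, 14, 17] -> [10, 14] and [14, 17]
  Split: [10, 14] -> [10] and [14]
  Merge: [10] + [14] -> [10, 14]
  Split: [14, 17] -> [14] and [17]
  Merge: [14] + [17] -> [14, 17]
Merge: [10, 14] + [14, 17] -> [10, 14, 14, 17]

Final sorted array: [10, 14, 14, 17]

The merge sort proceeds by recursively splitting the array and merging sorted halves.
After all merges, the sorted array is [10, 14, 14, 17].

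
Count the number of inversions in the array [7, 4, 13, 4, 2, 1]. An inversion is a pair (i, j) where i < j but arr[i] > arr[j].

Finding inversions in [7, 4, 13, 4, 2, 1]:

(0, 1): arr[0]=7 > arr[1]=4
(0, 3): arr[0]=7 > arr[3]=4
(0, 4): arr[0]=7 > arr[4]=2
(0, 5): arr[0]=7 > arr[5]=1
(1, 4): arr[1]=4 > arr[4]=2
(1, 5): arr[1]=4 > arr[5]=1
(2, 3): arr[2]=13 > arr[3]=4
(2, 4): arr[2]=13 > arr[4]=2
(2, 5): arr[2]=13 > arr[5]=1
(3, 4): arr[3]=4 > arr[4]=2
(3, 5): arr[3]=4 > arr[5]=1
(4, 5): arr[4]=2 > arr[5]=1

Total inversions: 12

The array has 12 inversion(s): (0,1), (0,3), (0,4), (0,5), (1,4), (1,5), (2,3), (2,4), (2,5), (3,4), (3,5), (4,5). Each pair (i,j) satisfies i < j and arr[i] > arr[j].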